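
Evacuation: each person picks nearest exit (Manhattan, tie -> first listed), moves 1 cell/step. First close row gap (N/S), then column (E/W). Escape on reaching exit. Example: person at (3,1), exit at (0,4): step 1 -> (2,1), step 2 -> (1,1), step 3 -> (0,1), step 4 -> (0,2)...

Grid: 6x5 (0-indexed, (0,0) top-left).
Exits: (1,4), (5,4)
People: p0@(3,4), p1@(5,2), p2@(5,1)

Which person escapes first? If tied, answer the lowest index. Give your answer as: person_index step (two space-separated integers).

Answer: 0 2

Derivation:
Step 1: p0:(3,4)->(2,4) | p1:(5,2)->(5,3) | p2:(5,1)->(5,2)
Step 2: p0:(2,4)->(1,4)->EXIT | p1:(5,3)->(5,4)->EXIT | p2:(5,2)->(5,3)
Step 3: p0:escaped | p1:escaped | p2:(5,3)->(5,4)->EXIT
Exit steps: [2, 2, 3]
First to escape: p0 at step 2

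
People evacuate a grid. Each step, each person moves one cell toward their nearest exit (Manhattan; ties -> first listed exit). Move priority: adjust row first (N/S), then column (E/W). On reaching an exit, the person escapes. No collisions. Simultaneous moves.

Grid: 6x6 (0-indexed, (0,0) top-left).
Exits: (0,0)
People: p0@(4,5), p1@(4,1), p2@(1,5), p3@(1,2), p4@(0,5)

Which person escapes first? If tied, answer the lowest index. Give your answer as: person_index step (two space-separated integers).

Answer: 3 3

Derivation:
Step 1: p0:(4,5)->(3,5) | p1:(4,1)->(3,1) | p2:(1,5)->(0,5) | p3:(1,2)->(0,2) | p4:(0,5)->(0,4)
Step 2: p0:(3,5)->(2,5) | p1:(3,1)->(2,1) | p2:(0,5)->(0,4) | p3:(0,2)->(0,1) | p4:(0,4)->(0,3)
Step 3: p0:(2,5)->(1,5) | p1:(2,1)->(1,1) | p2:(0,4)->(0,3) | p3:(0,1)->(0,0)->EXIT | p4:(0,3)->(0,2)
Step 4: p0:(1,5)->(0,5) | p1:(1,1)->(0,1) | p2:(0,3)->(0,2) | p3:escaped | p4:(0,2)->(0,1)
Step 5: p0:(0,5)->(0,4) | p1:(0,1)->(0,0)->EXIT | p2:(0,2)->(0,1) | p3:escaped | p4:(0,1)->(0,0)->EXIT
Step 6: p0:(0,4)->(0,3) | p1:escaped | p2:(0,1)->(0,0)->EXIT | p3:escaped | p4:escaped
Step 7: p0:(0,3)->(0,2) | p1:escaped | p2:escaped | p3:escaped | p4:escaped
Step 8: p0:(0,2)->(0,1) | p1:escaped | p2:escaped | p3:escaped | p4:escaped
Step 9: p0:(0,1)->(0,0)->EXIT | p1:escaped | p2:escaped | p3:escaped | p4:escaped
Exit steps: [9, 5, 6, 3, 5]
First to escape: p3 at step 3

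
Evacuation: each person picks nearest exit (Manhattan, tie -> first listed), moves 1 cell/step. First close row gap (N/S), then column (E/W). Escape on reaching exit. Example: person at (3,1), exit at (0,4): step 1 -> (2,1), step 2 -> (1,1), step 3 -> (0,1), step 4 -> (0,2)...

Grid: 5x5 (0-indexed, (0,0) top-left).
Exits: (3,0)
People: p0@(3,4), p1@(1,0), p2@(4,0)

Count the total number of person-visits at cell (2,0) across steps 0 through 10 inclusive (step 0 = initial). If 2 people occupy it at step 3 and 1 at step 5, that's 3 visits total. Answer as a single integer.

Step 0: p0@(3,4) p1@(1,0) p2@(4,0) -> at (2,0): 0 [-], cum=0
Step 1: p0@(3,3) p1@(2,0) p2@ESC -> at (2,0): 1 [p1], cum=1
Step 2: p0@(3,2) p1@ESC p2@ESC -> at (2,0): 0 [-], cum=1
Step 3: p0@(3,1) p1@ESC p2@ESC -> at (2,0): 0 [-], cum=1
Step 4: p0@ESC p1@ESC p2@ESC -> at (2,0): 0 [-], cum=1
Total visits = 1

Answer: 1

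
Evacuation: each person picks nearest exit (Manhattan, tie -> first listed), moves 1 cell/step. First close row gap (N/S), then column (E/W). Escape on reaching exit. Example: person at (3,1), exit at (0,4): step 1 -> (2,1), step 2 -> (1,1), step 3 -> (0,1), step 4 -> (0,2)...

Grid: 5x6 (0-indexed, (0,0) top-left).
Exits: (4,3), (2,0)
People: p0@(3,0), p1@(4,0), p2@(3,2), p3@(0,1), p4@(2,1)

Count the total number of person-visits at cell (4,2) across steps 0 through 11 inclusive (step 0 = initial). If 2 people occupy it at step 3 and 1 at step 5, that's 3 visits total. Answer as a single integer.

Answer: 1

Derivation:
Step 0: p0@(3,0) p1@(4,0) p2@(3,2) p3@(0,1) p4@(2,1) -> at (4,2): 0 [-], cum=0
Step 1: p0@ESC p1@(3,0) p2@(4,2) p3@(1,1) p4@ESC -> at (4,2): 1 [p2], cum=1
Step 2: p0@ESC p1@ESC p2@ESC p3@(2,1) p4@ESC -> at (4,2): 0 [-], cum=1
Step 3: p0@ESC p1@ESC p2@ESC p3@ESC p4@ESC -> at (4,2): 0 [-], cum=1
Total visits = 1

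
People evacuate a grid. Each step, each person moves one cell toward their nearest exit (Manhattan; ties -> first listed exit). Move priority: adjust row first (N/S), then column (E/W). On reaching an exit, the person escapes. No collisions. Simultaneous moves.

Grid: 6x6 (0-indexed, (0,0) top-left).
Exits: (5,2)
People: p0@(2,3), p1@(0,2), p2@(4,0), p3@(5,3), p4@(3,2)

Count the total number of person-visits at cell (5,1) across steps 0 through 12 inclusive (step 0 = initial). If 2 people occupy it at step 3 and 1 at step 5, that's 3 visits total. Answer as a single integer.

Answer: 1

Derivation:
Step 0: p0@(2,3) p1@(0,2) p2@(4,0) p3@(5,3) p4@(3,2) -> at (5,1): 0 [-], cum=0
Step 1: p0@(3,3) p1@(1,2) p2@(5,0) p3@ESC p4@(4,2) -> at (5,1): 0 [-], cum=0
Step 2: p0@(4,3) p1@(2,2) p2@(5,1) p3@ESC p4@ESC -> at (5,1): 1 [p2], cum=1
Step 3: p0@(5,3) p1@(3,2) p2@ESC p3@ESC p4@ESC -> at (5,1): 0 [-], cum=1
Step 4: p0@ESC p1@(4,2) p2@ESC p3@ESC p4@ESC -> at (5,1): 0 [-], cum=1
Step 5: p0@ESC p1@ESC p2@ESC p3@ESC p4@ESC -> at (5,1): 0 [-], cum=1
Total visits = 1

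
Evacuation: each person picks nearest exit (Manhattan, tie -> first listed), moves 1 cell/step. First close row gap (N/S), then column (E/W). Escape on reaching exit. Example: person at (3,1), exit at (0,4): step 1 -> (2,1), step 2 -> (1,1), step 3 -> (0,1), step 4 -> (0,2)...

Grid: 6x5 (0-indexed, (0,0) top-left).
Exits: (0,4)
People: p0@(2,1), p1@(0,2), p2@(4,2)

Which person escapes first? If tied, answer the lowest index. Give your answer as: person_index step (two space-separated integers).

Answer: 1 2

Derivation:
Step 1: p0:(2,1)->(1,1) | p1:(0,2)->(0,3) | p2:(4,2)->(3,2)
Step 2: p0:(1,1)->(0,1) | p1:(0,3)->(0,4)->EXIT | p2:(3,2)->(2,2)
Step 3: p0:(0,1)->(0,2) | p1:escaped | p2:(2,2)->(1,2)
Step 4: p0:(0,2)->(0,3) | p1:escaped | p2:(1,2)->(0,2)
Step 5: p0:(0,3)->(0,4)->EXIT | p1:escaped | p2:(0,2)->(0,3)
Step 6: p0:escaped | p1:escaped | p2:(0,3)->(0,4)->EXIT
Exit steps: [5, 2, 6]
First to escape: p1 at step 2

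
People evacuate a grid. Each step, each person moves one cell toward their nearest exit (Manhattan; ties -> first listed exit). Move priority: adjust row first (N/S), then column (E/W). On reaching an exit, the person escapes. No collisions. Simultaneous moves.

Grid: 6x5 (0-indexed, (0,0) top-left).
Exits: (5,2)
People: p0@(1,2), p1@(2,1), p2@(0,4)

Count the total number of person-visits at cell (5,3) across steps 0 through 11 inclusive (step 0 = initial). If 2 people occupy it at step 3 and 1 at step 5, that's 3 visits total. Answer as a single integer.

Answer: 1

Derivation:
Step 0: p0@(1,2) p1@(2,1) p2@(0,4) -> at (5,3): 0 [-], cum=0
Step 1: p0@(2,2) p1@(3,1) p2@(1,4) -> at (5,3): 0 [-], cum=0
Step 2: p0@(3,2) p1@(4,1) p2@(2,4) -> at (5,3): 0 [-], cum=0
Step 3: p0@(4,2) p1@(5,1) p2@(3,4) -> at (5,3): 0 [-], cum=0
Step 4: p0@ESC p1@ESC p2@(4,4) -> at (5,3): 0 [-], cum=0
Step 5: p0@ESC p1@ESC p2@(5,4) -> at (5,3): 0 [-], cum=0
Step 6: p0@ESC p1@ESC p2@(5,3) -> at (5,3): 1 [p2], cum=1
Step 7: p0@ESC p1@ESC p2@ESC -> at (5,3): 0 [-], cum=1
Total visits = 1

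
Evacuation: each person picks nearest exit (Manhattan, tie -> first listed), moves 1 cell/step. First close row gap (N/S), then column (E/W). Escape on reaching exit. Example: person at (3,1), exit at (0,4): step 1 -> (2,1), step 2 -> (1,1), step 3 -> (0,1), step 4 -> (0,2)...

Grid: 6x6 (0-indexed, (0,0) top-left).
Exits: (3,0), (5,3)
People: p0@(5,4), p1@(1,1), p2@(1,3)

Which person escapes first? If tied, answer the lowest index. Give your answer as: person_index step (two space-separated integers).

Step 1: p0:(5,4)->(5,3)->EXIT | p1:(1,1)->(2,1) | p2:(1,3)->(2,3)
Step 2: p0:escaped | p1:(2,1)->(3,1) | p2:(2,3)->(3,3)
Step 3: p0:escaped | p1:(3,1)->(3,0)->EXIT | p2:(3,3)->(4,3)
Step 4: p0:escaped | p1:escaped | p2:(4,3)->(5,3)->EXIT
Exit steps: [1, 3, 4]
First to escape: p0 at step 1

Answer: 0 1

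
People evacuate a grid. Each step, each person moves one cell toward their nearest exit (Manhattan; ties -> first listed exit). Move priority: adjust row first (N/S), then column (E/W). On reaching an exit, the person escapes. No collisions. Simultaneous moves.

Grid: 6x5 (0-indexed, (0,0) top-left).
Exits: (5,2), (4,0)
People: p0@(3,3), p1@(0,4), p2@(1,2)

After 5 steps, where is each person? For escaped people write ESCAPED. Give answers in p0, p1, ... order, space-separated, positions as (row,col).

Step 1: p0:(3,3)->(4,3) | p1:(0,4)->(1,4) | p2:(1,2)->(2,2)
Step 2: p0:(4,3)->(5,3) | p1:(1,4)->(2,4) | p2:(2,2)->(3,2)
Step 3: p0:(5,3)->(5,2)->EXIT | p1:(2,4)->(3,4) | p2:(3,2)->(4,2)
Step 4: p0:escaped | p1:(3,4)->(4,4) | p2:(4,2)->(5,2)->EXIT
Step 5: p0:escaped | p1:(4,4)->(5,4) | p2:escaped

ESCAPED (5,4) ESCAPED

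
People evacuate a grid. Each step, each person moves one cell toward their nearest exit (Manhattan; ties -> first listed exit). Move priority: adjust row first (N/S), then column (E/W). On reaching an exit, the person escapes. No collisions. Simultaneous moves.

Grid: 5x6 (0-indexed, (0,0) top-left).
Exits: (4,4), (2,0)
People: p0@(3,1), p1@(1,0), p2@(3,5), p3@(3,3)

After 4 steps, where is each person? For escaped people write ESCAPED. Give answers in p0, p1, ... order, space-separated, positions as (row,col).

Step 1: p0:(3,1)->(2,1) | p1:(1,0)->(2,0)->EXIT | p2:(3,5)->(4,5) | p3:(3,3)->(4,3)
Step 2: p0:(2,1)->(2,0)->EXIT | p1:escaped | p2:(4,5)->(4,4)->EXIT | p3:(4,3)->(4,4)->EXIT

ESCAPED ESCAPED ESCAPED ESCAPED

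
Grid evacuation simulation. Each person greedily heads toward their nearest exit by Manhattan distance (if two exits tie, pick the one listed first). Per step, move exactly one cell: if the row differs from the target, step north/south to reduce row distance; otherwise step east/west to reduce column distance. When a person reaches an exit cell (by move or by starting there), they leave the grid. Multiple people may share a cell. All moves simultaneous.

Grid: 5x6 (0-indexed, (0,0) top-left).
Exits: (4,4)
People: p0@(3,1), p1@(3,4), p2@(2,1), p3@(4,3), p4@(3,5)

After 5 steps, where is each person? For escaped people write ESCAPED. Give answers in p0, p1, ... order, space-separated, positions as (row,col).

Step 1: p0:(3,1)->(4,1) | p1:(3,4)->(4,4)->EXIT | p2:(2,1)->(3,1) | p3:(4,3)->(4,4)->EXIT | p4:(3,5)->(4,5)
Step 2: p0:(4,1)->(4,2) | p1:escaped | p2:(3,1)->(4,1) | p3:escaped | p4:(4,5)->(4,4)->EXIT
Step 3: p0:(4,2)->(4,3) | p1:escaped | p2:(4,1)->(4,2) | p3:escaped | p4:escaped
Step 4: p0:(4,3)->(4,4)->EXIT | p1:escaped | p2:(4,2)->(4,3) | p3:escaped | p4:escaped
Step 5: p0:escaped | p1:escaped | p2:(4,3)->(4,4)->EXIT | p3:escaped | p4:escaped

ESCAPED ESCAPED ESCAPED ESCAPED ESCAPED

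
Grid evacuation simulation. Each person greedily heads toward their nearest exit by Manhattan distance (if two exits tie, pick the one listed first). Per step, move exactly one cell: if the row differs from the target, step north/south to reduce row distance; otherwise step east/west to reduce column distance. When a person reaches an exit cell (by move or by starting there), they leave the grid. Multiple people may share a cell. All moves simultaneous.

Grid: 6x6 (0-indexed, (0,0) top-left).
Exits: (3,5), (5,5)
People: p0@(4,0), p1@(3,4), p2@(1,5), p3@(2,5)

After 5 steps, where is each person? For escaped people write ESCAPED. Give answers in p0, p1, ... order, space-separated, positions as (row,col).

Step 1: p0:(4,0)->(3,0) | p1:(3,4)->(3,5)->EXIT | p2:(1,5)->(2,5) | p3:(2,5)->(3,5)->EXIT
Step 2: p0:(3,0)->(3,1) | p1:escaped | p2:(2,5)->(3,5)->EXIT | p3:escaped
Step 3: p0:(3,1)->(3,2) | p1:escaped | p2:escaped | p3:escaped
Step 4: p0:(3,2)->(3,3) | p1:escaped | p2:escaped | p3:escaped
Step 5: p0:(3,3)->(3,4) | p1:escaped | p2:escaped | p3:escaped

(3,4) ESCAPED ESCAPED ESCAPED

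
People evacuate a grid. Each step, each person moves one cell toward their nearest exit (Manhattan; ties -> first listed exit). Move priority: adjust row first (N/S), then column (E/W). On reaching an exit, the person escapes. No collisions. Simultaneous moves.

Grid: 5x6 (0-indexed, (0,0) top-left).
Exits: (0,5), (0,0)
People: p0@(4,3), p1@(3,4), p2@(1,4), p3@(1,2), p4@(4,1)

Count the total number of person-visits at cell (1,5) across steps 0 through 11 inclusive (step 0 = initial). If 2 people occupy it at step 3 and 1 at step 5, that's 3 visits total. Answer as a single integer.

Step 0: p0@(4,3) p1@(3,4) p2@(1,4) p3@(1,2) p4@(4,1) -> at (1,5): 0 [-], cum=0
Step 1: p0@(3,3) p1@(2,4) p2@(0,4) p3@(0,2) p4@(3,1) -> at (1,5): 0 [-], cum=0
Step 2: p0@(2,3) p1@(1,4) p2@ESC p3@(0,1) p4@(2,1) -> at (1,5): 0 [-], cum=0
Step 3: p0@(1,3) p1@(0,4) p2@ESC p3@ESC p4@(1,1) -> at (1,5): 0 [-], cum=0
Step 4: p0@(0,3) p1@ESC p2@ESC p3@ESC p4@(0,1) -> at (1,5): 0 [-], cum=0
Step 5: p0@(0,4) p1@ESC p2@ESC p3@ESC p4@ESC -> at (1,5): 0 [-], cum=0
Step 6: p0@ESC p1@ESC p2@ESC p3@ESC p4@ESC -> at (1,5): 0 [-], cum=0
Total visits = 0

Answer: 0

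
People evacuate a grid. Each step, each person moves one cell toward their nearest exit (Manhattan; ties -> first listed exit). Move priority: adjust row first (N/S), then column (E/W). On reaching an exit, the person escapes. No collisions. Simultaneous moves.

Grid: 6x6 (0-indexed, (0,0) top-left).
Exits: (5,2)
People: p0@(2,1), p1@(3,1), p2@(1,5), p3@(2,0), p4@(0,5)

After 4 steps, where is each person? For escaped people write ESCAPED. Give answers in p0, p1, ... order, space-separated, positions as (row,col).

Step 1: p0:(2,1)->(3,1) | p1:(3,1)->(4,1) | p2:(1,5)->(2,5) | p3:(2,0)->(3,0) | p4:(0,5)->(1,5)
Step 2: p0:(3,1)->(4,1) | p1:(4,1)->(5,1) | p2:(2,5)->(3,5) | p3:(3,0)->(4,0) | p4:(1,5)->(2,5)
Step 3: p0:(4,1)->(5,1) | p1:(5,1)->(5,2)->EXIT | p2:(3,5)->(4,5) | p3:(4,0)->(5,0) | p4:(2,5)->(3,5)
Step 4: p0:(5,1)->(5,2)->EXIT | p1:escaped | p2:(4,5)->(5,5) | p3:(5,0)->(5,1) | p4:(3,5)->(4,5)

ESCAPED ESCAPED (5,5) (5,1) (4,5)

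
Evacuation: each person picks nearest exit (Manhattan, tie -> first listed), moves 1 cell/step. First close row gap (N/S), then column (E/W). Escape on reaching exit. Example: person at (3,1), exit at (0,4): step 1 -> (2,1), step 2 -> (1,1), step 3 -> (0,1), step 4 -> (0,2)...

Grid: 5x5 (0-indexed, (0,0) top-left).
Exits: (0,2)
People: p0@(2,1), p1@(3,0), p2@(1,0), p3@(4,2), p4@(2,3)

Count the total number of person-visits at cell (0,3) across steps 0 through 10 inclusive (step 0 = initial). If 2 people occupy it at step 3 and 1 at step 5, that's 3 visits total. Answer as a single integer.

Answer: 1

Derivation:
Step 0: p0@(2,1) p1@(3,0) p2@(1,0) p3@(4,2) p4@(2,3) -> at (0,3): 0 [-], cum=0
Step 1: p0@(1,1) p1@(2,0) p2@(0,0) p3@(3,2) p4@(1,3) -> at (0,3): 0 [-], cum=0
Step 2: p0@(0,1) p1@(1,0) p2@(0,1) p3@(2,2) p4@(0,3) -> at (0,3): 1 [p4], cum=1
Step 3: p0@ESC p1@(0,0) p2@ESC p3@(1,2) p4@ESC -> at (0,3): 0 [-], cum=1
Step 4: p0@ESC p1@(0,1) p2@ESC p3@ESC p4@ESC -> at (0,3): 0 [-], cum=1
Step 5: p0@ESC p1@ESC p2@ESC p3@ESC p4@ESC -> at (0,3): 0 [-], cum=1
Total visits = 1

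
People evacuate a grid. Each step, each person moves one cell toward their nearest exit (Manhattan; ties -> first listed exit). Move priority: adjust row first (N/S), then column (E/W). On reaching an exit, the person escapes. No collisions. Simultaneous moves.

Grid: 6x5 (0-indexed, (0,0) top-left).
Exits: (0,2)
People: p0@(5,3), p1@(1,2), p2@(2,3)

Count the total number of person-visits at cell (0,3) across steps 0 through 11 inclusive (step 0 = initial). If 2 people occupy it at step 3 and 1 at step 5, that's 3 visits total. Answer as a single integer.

Step 0: p0@(5,3) p1@(1,2) p2@(2,3) -> at (0,3): 0 [-], cum=0
Step 1: p0@(4,3) p1@ESC p2@(1,3) -> at (0,3): 0 [-], cum=0
Step 2: p0@(3,3) p1@ESC p2@(0,3) -> at (0,3): 1 [p2], cum=1
Step 3: p0@(2,3) p1@ESC p2@ESC -> at (0,3): 0 [-], cum=1
Step 4: p0@(1,3) p1@ESC p2@ESC -> at (0,3): 0 [-], cum=1
Step 5: p0@(0,3) p1@ESC p2@ESC -> at (0,3): 1 [p0], cum=2
Step 6: p0@ESC p1@ESC p2@ESC -> at (0,3): 0 [-], cum=2
Total visits = 2

Answer: 2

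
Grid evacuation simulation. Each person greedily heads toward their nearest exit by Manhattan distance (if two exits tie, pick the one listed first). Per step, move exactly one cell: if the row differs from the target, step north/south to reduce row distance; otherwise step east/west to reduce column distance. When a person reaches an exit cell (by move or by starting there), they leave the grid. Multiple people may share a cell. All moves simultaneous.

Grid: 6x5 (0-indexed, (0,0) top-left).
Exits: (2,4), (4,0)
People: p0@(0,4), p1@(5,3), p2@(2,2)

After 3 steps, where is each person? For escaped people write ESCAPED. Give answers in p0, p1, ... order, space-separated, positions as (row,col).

Step 1: p0:(0,4)->(1,4) | p1:(5,3)->(4,3) | p2:(2,2)->(2,3)
Step 2: p0:(1,4)->(2,4)->EXIT | p1:(4,3)->(3,3) | p2:(2,3)->(2,4)->EXIT
Step 3: p0:escaped | p1:(3,3)->(2,3) | p2:escaped

ESCAPED (2,3) ESCAPED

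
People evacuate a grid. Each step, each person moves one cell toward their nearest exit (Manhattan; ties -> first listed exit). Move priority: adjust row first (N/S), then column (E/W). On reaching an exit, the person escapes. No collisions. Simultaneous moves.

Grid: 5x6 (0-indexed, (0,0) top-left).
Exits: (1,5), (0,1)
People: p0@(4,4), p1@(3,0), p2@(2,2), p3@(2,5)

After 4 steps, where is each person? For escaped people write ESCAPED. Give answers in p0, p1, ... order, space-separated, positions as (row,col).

Step 1: p0:(4,4)->(3,4) | p1:(3,0)->(2,0) | p2:(2,2)->(1,2) | p3:(2,5)->(1,5)->EXIT
Step 2: p0:(3,4)->(2,4) | p1:(2,0)->(1,0) | p2:(1,2)->(0,2) | p3:escaped
Step 3: p0:(2,4)->(1,4) | p1:(1,0)->(0,0) | p2:(0,2)->(0,1)->EXIT | p3:escaped
Step 4: p0:(1,4)->(1,5)->EXIT | p1:(0,0)->(0,1)->EXIT | p2:escaped | p3:escaped

ESCAPED ESCAPED ESCAPED ESCAPED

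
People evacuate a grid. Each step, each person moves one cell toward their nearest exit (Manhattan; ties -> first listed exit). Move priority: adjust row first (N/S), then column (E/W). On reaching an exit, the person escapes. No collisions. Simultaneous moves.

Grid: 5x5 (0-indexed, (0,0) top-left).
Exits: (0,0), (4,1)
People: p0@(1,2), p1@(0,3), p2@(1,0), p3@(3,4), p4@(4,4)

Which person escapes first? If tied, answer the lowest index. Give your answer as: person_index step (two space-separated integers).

Step 1: p0:(1,2)->(0,2) | p1:(0,3)->(0,2) | p2:(1,0)->(0,0)->EXIT | p3:(3,4)->(4,4) | p4:(4,4)->(4,3)
Step 2: p0:(0,2)->(0,1) | p1:(0,2)->(0,1) | p2:escaped | p3:(4,4)->(4,3) | p4:(4,3)->(4,2)
Step 3: p0:(0,1)->(0,0)->EXIT | p1:(0,1)->(0,0)->EXIT | p2:escaped | p3:(4,3)->(4,2) | p4:(4,2)->(4,1)->EXIT
Step 4: p0:escaped | p1:escaped | p2:escaped | p3:(4,2)->(4,1)->EXIT | p4:escaped
Exit steps: [3, 3, 1, 4, 3]
First to escape: p2 at step 1

Answer: 2 1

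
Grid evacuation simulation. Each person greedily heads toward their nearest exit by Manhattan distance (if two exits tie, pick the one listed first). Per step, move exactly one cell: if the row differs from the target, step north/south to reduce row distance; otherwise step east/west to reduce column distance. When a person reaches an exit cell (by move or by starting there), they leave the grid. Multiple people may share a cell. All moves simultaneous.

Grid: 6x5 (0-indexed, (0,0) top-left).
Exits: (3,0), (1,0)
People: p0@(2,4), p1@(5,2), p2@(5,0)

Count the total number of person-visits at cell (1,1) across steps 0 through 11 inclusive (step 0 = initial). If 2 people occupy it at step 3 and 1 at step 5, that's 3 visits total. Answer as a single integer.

Answer: 0

Derivation:
Step 0: p0@(2,4) p1@(5,2) p2@(5,0) -> at (1,1): 0 [-], cum=0
Step 1: p0@(3,4) p1@(4,2) p2@(4,0) -> at (1,1): 0 [-], cum=0
Step 2: p0@(3,3) p1@(3,2) p2@ESC -> at (1,1): 0 [-], cum=0
Step 3: p0@(3,2) p1@(3,1) p2@ESC -> at (1,1): 0 [-], cum=0
Step 4: p0@(3,1) p1@ESC p2@ESC -> at (1,1): 0 [-], cum=0
Step 5: p0@ESC p1@ESC p2@ESC -> at (1,1): 0 [-], cum=0
Total visits = 0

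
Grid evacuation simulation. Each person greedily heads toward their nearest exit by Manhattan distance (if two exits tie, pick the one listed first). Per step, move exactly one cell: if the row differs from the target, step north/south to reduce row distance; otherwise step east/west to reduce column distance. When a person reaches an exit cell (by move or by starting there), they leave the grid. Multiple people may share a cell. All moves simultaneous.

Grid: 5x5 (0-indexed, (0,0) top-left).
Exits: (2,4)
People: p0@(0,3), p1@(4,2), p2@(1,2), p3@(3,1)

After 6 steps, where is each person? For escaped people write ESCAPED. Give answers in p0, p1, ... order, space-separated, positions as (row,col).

Step 1: p0:(0,3)->(1,3) | p1:(4,2)->(3,2) | p2:(1,2)->(2,2) | p3:(3,1)->(2,1)
Step 2: p0:(1,3)->(2,3) | p1:(3,2)->(2,2) | p2:(2,2)->(2,3) | p3:(2,1)->(2,2)
Step 3: p0:(2,3)->(2,4)->EXIT | p1:(2,2)->(2,3) | p2:(2,3)->(2,4)->EXIT | p3:(2,2)->(2,3)
Step 4: p0:escaped | p1:(2,3)->(2,4)->EXIT | p2:escaped | p3:(2,3)->(2,4)->EXIT

ESCAPED ESCAPED ESCAPED ESCAPED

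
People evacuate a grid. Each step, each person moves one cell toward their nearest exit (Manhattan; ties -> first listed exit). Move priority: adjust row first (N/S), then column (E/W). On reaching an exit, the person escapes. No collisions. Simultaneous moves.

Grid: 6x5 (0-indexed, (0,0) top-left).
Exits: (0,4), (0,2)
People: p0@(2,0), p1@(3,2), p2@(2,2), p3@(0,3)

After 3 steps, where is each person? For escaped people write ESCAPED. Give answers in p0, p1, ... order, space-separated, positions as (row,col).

Step 1: p0:(2,0)->(1,0) | p1:(3,2)->(2,2) | p2:(2,2)->(1,2) | p3:(0,3)->(0,4)->EXIT
Step 2: p0:(1,0)->(0,0) | p1:(2,2)->(1,2) | p2:(1,2)->(0,2)->EXIT | p3:escaped
Step 3: p0:(0,0)->(0,1) | p1:(1,2)->(0,2)->EXIT | p2:escaped | p3:escaped

(0,1) ESCAPED ESCAPED ESCAPED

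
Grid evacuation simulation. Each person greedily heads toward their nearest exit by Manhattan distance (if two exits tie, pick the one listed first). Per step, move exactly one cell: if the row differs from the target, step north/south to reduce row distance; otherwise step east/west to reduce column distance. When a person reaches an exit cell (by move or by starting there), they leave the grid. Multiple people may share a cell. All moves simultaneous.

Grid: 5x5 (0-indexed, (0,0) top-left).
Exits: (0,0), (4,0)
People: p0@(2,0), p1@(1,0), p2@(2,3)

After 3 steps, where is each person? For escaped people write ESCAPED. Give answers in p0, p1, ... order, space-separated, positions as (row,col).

Step 1: p0:(2,0)->(1,0) | p1:(1,0)->(0,0)->EXIT | p2:(2,3)->(1,3)
Step 2: p0:(1,0)->(0,0)->EXIT | p1:escaped | p2:(1,3)->(0,3)
Step 3: p0:escaped | p1:escaped | p2:(0,3)->(0,2)

ESCAPED ESCAPED (0,2)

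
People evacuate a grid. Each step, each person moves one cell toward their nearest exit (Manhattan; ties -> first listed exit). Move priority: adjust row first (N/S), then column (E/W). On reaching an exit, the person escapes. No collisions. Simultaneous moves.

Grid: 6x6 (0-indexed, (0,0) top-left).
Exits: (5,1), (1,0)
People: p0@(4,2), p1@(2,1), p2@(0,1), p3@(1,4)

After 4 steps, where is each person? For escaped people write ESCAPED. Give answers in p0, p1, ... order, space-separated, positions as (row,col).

Step 1: p0:(4,2)->(5,2) | p1:(2,1)->(1,1) | p2:(0,1)->(1,1) | p3:(1,4)->(1,3)
Step 2: p0:(5,2)->(5,1)->EXIT | p1:(1,1)->(1,0)->EXIT | p2:(1,1)->(1,0)->EXIT | p3:(1,3)->(1,2)
Step 3: p0:escaped | p1:escaped | p2:escaped | p3:(1,2)->(1,1)
Step 4: p0:escaped | p1:escaped | p2:escaped | p3:(1,1)->(1,0)->EXIT

ESCAPED ESCAPED ESCAPED ESCAPED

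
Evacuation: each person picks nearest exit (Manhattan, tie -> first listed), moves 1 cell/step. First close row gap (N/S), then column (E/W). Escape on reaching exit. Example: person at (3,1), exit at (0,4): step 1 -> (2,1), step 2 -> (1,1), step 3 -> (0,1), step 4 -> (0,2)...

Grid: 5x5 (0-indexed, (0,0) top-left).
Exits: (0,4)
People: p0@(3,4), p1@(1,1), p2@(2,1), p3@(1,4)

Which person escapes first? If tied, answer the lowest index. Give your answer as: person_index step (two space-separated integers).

Answer: 3 1

Derivation:
Step 1: p0:(3,4)->(2,4) | p1:(1,1)->(0,1) | p2:(2,1)->(1,1) | p3:(1,4)->(0,4)->EXIT
Step 2: p0:(2,4)->(1,4) | p1:(0,1)->(0,2) | p2:(1,1)->(0,1) | p3:escaped
Step 3: p0:(1,4)->(0,4)->EXIT | p1:(0,2)->(0,3) | p2:(0,1)->(0,2) | p3:escaped
Step 4: p0:escaped | p1:(0,3)->(0,4)->EXIT | p2:(0,2)->(0,3) | p3:escaped
Step 5: p0:escaped | p1:escaped | p2:(0,3)->(0,4)->EXIT | p3:escaped
Exit steps: [3, 4, 5, 1]
First to escape: p3 at step 1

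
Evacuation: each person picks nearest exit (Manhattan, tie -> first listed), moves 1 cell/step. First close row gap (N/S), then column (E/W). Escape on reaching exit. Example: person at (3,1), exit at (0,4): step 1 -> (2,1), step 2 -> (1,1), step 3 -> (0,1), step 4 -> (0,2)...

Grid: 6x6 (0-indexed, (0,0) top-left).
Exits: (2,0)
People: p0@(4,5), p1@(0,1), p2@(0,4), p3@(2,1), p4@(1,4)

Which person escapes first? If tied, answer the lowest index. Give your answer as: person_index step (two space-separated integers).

Answer: 3 1

Derivation:
Step 1: p0:(4,5)->(3,5) | p1:(0,1)->(1,1) | p2:(0,4)->(1,4) | p3:(2,1)->(2,0)->EXIT | p4:(1,4)->(2,4)
Step 2: p0:(3,5)->(2,5) | p1:(1,1)->(2,1) | p2:(1,4)->(2,4) | p3:escaped | p4:(2,4)->(2,3)
Step 3: p0:(2,5)->(2,4) | p1:(2,1)->(2,0)->EXIT | p2:(2,4)->(2,3) | p3:escaped | p4:(2,3)->(2,2)
Step 4: p0:(2,4)->(2,3) | p1:escaped | p2:(2,3)->(2,2) | p3:escaped | p4:(2,2)->(2,1)
Step 5: p0:(2,3)->(2,2) | p1:escaped | p2:(2,2)->(2,1) | p3:escaped | p4:(2,1)->(2,0)->EXIT
Step 6: p0:(2,2)->(2,1) | p1:escaped | p2:(2,1)->(2,0)->EXIT | p3:escaped | p4:escaped
Step 7: p0:(2,1)->(2,0)->EXIT | p1:escaped | p2:escaped | p3:escaped | p4:escaped
Exit steps: [7, 3, 6, 1, 5]
First to escape: p3 at step 1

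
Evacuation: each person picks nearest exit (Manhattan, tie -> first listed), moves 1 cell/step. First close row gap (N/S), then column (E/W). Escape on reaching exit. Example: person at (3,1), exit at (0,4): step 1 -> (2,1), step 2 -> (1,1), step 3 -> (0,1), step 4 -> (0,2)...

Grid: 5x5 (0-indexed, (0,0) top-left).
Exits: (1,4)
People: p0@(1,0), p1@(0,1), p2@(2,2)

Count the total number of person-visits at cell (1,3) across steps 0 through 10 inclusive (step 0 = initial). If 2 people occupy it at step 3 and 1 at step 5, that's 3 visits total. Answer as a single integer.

Answer: 3

Derivation:
Step 0: p0@(1,0) p1@(0,1) p2@(2,2) -> at (1,3): 0 [-], cum=0
Step 1: p0@(1,1) p1@(1,1) p2@(1,2) -> at (1,3): 0 [-], cum=0
Step 2: p0@(1,2) p1@(1,2) p2@(1,3) -> at (1,3): 1 [p2], cum=1
Step 3: p0@(1,3) p1@(1,3) p2@ESC -> at (1,3): 2 [p0,p1], cum=3
Step 4: p0@ESC p1@ESC p2@ESC -> at (1,3): 0 [-], cum=3
Total visits = 3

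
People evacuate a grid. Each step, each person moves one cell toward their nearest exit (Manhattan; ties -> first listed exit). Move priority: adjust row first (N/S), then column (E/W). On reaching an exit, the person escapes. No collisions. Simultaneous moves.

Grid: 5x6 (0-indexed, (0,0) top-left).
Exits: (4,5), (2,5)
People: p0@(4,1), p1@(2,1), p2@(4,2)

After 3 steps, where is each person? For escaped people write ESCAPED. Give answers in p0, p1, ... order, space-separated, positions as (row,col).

Step 1: p0:(4,1)->(4,2) | p1:(2,1)->(2,2) | p2:(4,2)->(4,3)
Step 2: p0:(4,2)->(4,3) | p1:(2,2)->(2,3) | p2:(4,3)->(4,4)
Step 3: p0:(4,3)->(4,4) | p1:(2,3)->(2,4) | p2:(4,4)->(4,5)->EXIT

(4,4) (2,4) ESCAPED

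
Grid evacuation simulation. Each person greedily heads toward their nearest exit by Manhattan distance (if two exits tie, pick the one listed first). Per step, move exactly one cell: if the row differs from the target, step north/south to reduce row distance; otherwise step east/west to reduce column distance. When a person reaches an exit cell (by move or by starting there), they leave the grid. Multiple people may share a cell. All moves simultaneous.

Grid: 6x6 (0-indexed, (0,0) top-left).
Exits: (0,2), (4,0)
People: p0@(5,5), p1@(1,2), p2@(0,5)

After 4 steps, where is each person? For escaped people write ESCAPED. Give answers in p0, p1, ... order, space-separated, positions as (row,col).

Step 1: p0:(5,5)->(4,5) | p1:(1,2)->(0,2)->EXIT | p2:(0,5)->(0,4)
Step 2: p0:(4,5)->(4,4) | p1:escaped | p2:(0,4)->(0,3)
Step 3: p0:(4,4)->(4,3) | p1:escaped | p2:(0,3)->(0,2)->EXIT
Step 4: p0:(4,3)->(4,2) | p1:escaped | p2:escaped

(4,2) ESCAPED ESCAPED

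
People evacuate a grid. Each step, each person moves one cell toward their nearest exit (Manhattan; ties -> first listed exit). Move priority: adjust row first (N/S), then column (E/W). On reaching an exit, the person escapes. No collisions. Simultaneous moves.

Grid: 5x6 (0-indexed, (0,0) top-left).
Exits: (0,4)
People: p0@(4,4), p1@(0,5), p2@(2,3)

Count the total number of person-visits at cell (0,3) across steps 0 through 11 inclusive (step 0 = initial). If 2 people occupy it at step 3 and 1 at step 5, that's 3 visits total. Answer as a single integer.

Answer: 1

Derivation:
Step 0: p0@(4,4) p1@(0,5) p2@(2,3) -> at (0,3): 0 [-], cum=0
Step 1: p0@(3,4) p1@ESC p2@(1,3) -> at (0,3): 0 [-], cum=0
Step 2: p0@(2,4) p1@ESC p2@(0,3) -> at (0,3): 1 [p2], cum=1
Step 3: p0@(1,4) p1@ESC p2@ESC -> at (0,3): 0 [-], cum=1
Step 4: p0@ESC p1@ESC p2@ESC -> at (0,3): 0 [-], cum=1
Total visits = 1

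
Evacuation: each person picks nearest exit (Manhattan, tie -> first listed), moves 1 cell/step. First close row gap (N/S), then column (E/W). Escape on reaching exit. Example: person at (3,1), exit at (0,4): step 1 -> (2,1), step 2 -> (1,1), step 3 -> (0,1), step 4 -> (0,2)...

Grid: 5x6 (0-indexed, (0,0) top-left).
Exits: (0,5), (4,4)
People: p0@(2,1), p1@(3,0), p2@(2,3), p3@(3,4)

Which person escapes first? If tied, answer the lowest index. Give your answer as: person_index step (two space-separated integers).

Step 1: p0:(2,1)->(3,1) | p1:(3,0)->(4,0) | p2:(2,3)->(3,3) | p3:(3,4)->(4,4)->EXIT
Step 2: p0:(3,1)->(4,1) | p1:(4,0)->(4,1) | p2:(3,3)->(4,3) | p3:escaped
Step 3: p0:(4,1)->(4,2) | p1:(4,1)->(4,2) | p2:(4,3)->(4,4)->EXIT | p3:escaped
Step 4: p0:(4,2)->(4,3) | p1:(4,2)->(4,3) | p2:escaped | p3:escaped
Step 5: p0:(4,3)->(4,4)->EXIT | p1:(4,3)->(4,4)->EXIT | p2:escaped | p3:escaped
Exit steps: [5, 5, 3, 1]
First to escape: p3 at step 1

Answer: 3 1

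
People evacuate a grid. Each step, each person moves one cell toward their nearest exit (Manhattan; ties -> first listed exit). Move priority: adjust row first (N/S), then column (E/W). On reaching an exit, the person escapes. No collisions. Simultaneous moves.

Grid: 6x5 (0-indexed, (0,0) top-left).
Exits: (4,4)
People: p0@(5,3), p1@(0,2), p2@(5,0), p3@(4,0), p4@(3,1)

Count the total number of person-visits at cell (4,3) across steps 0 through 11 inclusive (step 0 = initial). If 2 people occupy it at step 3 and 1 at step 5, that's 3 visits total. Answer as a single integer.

Step 0: p0@(5,3) p1@(0,2) p2@(5,0) p3@(4,0) p4@(3,1) -> at (4,3): 0 [-], cum=0
Step 1: p0@(4,3) p1@(1,2) p2@(4,0) p3@(4,1) p4@(4,1) -> at (4,3): 1 [p0], cum=1
Step 2: p0@ESC p1@(2,2) p2@(4,1) p3@(4,2) p4@(4,2) -> at (4,3): 0 [-], cum=1
Step 3: p0@ESC p1@(3,2) p2@(4,2) p3@(4,3) p4@(4,3) -> at (4,3): 2 [p3,p4], cum=3
Step 4: p0@ESC p1@(4,2) p2@(4,3) p3@ESC p4@ESC -> at (4,3): 1 [p2], cum=4
Step 5: p0@ESC p1@(4,3) p2@ESC p3@ESC p4@ESC -> at (4,3): 1 [p1], cum=5
Step 6: p0@ESC p1@ESC p2@ESC p3@ESC p4@ESC -> at (4,3): 0 [-], cum=5
Total visits = 5

Answer: 5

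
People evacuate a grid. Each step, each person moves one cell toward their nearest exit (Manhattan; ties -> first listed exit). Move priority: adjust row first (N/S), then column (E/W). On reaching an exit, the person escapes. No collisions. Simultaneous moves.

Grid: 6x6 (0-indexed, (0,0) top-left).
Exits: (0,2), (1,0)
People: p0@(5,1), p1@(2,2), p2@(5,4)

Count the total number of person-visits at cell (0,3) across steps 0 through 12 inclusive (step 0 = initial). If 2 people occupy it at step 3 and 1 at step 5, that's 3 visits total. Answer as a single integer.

Answer: 1

Derivation:
Step 0: p0@(5,1) p1@(2,2) p2@(5,4) -> at (0,3): 0 [-], cum=0
Step 1: p0@(4,1) p1@(1,2) p2@(4,4) -> at (0,3): 0 [-], cum=0
Step 2: p0@(3,1) p1@ESC p2@(3,4) -> at (0,3): 0 [-], cum=0
Step 3: p0@(2,1) p1@ESC p2@(2,4) -> at (0,3): 0 [-], cum=0
Step 4: p0@(1,1) p1@ESC p2@(1,4) -> at (0,3): 0 [-], cum=0
Step 5: p0@ESC p1@ESC p2@(0,4) -> at (0,3): 0 [-], cum=0
Step 6: p0@ESC p1@ESC p2@(0,3) -> at (0,3): 1 [p2], cum=1
Step 7: p0@ESC p1@ESC p2@ESC -> at (0,3): 0 [-], cum=1
Total visits = 1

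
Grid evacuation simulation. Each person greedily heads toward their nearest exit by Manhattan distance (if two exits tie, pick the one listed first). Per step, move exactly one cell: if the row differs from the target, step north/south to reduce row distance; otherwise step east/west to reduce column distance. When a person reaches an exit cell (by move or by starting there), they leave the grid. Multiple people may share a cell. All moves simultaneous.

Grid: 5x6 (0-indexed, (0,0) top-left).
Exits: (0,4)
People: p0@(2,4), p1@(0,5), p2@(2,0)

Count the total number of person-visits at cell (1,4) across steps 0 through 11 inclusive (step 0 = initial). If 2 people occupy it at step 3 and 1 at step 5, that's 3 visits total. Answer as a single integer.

Answer: 1

Derivation:
Step 0: p0@(2,4) p1@(0,5) p2@(2,0) -> at (1,4): 0 [-], cum=0
Step 1: p0@(1,4) p1@ESC p2@(1,0) -> at (1,4): 1 [p0], cum=1
Step 2: p0@ESC p1@ESC p2@(0,0) -> at (1,4): 0 [-], cum=1
Step 3: p0@ESC p1@ESC p2@(0,1) -> at (1,4): 0 [-], cum=1
Step 4: p0@ESC p1@ESC p2@(0,2) -> at (1,4): 0 [-], cum=1
Step 5: p0@ESC p1@ESC p2@(0,3) -> at (1,4): 0 [-], cum=1
Step 6: p0@ESC p1@ESC p2@ESC -> at (1,4): 0 [-], cum=1
Total visits = 1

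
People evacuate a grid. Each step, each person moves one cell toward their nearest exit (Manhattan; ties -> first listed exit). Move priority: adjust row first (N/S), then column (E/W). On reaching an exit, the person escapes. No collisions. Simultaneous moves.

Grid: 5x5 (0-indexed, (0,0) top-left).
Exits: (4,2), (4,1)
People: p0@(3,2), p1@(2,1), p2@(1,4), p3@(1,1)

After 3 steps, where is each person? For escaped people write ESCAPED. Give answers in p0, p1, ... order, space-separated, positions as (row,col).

Step 1: p0:(3,2)->(4,2)->EXIT | p1:(2,1)->(3,1) | p2:(1,4)->(2,4) | p3:(1,1)->(2,1)
Step 2: p0:escaped | p1:(3,1)->(4,1)->EXIT | p2:(2,4)->(3,4) | p3:(2,1)->(3,1)
Step 3: p0:escaped | p1:escaped | p2:(3,4)->(4,4) | p3:(3,1)->(4,1)->EXIT

ESCAPED ESCAPED (4,4) ESCAPED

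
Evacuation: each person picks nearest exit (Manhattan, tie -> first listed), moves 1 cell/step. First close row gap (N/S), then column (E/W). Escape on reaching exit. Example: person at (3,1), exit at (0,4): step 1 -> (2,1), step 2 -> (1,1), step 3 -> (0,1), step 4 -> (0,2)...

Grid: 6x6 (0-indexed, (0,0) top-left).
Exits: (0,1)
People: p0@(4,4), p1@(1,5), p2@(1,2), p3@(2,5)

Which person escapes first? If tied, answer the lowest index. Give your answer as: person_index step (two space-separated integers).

Answer: 2 2

Derivation:
Step 1: p0:(4,4)->(3,4) | p1:(1,5)->(0,5) | p2:(1,2)->(0,2) | p3:(2,5)->(1,5)
Step 2: p0:(3,4)->(2,4) | p1:(0,5)->(0,4) | p2:(0,2)->(0,1)->EXIT | p3:(1,5)->(0,5)
Step 3: p0:(2,4)->(1,4) | p1:(0,4)->(0,3) | p2:escaped | p3:(0,5)->(0,4)
Step 4: p0:(1,4)->(0,4) | p1:(0,3)->(0,2) | p2:escaped | p3:(0,4)->(0,3)
Step 5: p0:(0,4)->(0,3) | p1:(0,2)->(0,1)->EXIT | p2:escaped | p3:(0,3)->(0,2)
Step 6: p0:(0,3)->(0,2) | p1:escaped | p2:escaped | p3:(0,2)->(0,1)->EXIT
Step 7: p0:(0,2)->(0,1)->EXIT | p1:escaped | p2:escaped | p3:escaped
Exit steps: [7, 5, 2, 6]
First to escape: p2 at step 2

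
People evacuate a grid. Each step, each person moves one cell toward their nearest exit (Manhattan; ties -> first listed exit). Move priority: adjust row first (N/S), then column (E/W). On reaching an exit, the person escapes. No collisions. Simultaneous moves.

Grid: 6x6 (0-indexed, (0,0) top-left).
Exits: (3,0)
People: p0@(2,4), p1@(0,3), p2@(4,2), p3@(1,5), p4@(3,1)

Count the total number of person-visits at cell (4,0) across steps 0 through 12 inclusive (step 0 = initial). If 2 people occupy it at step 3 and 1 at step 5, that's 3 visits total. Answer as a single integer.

Answer: 0

Derivation:
Step 0: p0@(2,4) p1@(0,3) p2@(4,2) p3@(1,5) p4@(3,1) -> at (4,0): 0 [-], cum=0
Step 1: p0@(3,4) p1@(1,3) p2@(3,2) p3@(2,5) p4@ESC -> at (4,0): 0 [-], cum=0
Step 2: p0@(3,3) p1@(2,3) p2@(3,1) p3@(3,5) p4@ESC -> at (4,0): 0 [-], cum=0
Step 3: p0@(3,2) p1@(3,3) p2@ESC p3@(3,4) p4@ESC -> at (4,0): 0 [-], cum=0
Step 4: p0@(3,1) p1@(3,2) p2@ESC p3@(3,3) p4@ESC -> at (4,0): 0 [-], cum=0
Step 5: p0@ESC p1@(3,1) p2@ESC p3@(3,2) p4@ESC -> at (4,0): 0 [-], cum=0
Step 6: p0@ESC p1@ESC p2@ESC p3@(3,1) p4@ESC -> at (4,0): 0 [-], cum=0
Step 7: p0@ESC p1@ESC p2@ESC p3@ESC p4@ESC -> at (4,0): 0 [-], cum=0
Total visits = 0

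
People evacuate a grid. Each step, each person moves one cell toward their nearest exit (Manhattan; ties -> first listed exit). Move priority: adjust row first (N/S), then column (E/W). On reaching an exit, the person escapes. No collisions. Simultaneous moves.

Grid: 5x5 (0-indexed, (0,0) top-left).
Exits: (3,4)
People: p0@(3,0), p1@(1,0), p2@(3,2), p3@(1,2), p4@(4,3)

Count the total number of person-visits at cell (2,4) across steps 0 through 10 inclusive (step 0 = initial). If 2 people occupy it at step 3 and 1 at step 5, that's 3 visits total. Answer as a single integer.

Step 0: p0@(3,0) p1@(1,0) p2@(3,2) p3@(1,2) p4@(4,3) -> at (2,4): 0 [-], cum=0
Step 1: p0@(3,1) p1@(2,0) p2@(3,3) p3@(2,2) p4@(3,3) -> at (2,4): 0 [-], cum=0
Step 2: p0@(3,2) p1@(3,0) p2@ESC p3@(3,2) p4@ESC -> at (2,4): 0 [-], cum=0
Step 3: p0@(3,3) p1@(3,1) p2@ESC p3@(3,3) p4@ESC -> at (2,4): 0 [-], cum=0
Step 4: p0@ESC p1@(3,2) p2@ESC p3@ESC p4@ESC -> at (2,4): 0 [-], cum=0
Step 5: p0@ESC p1@(3,3) p2@ESC p3@ESC p4@ESC -> at (2,4): 0 [-], cum=0
Step 6: p0@ESC p1@ESC p2@ESC p3@ESC p4@ESC -> at (2,4): 0 [-], cum=0
Total visits = 0

Answer: 0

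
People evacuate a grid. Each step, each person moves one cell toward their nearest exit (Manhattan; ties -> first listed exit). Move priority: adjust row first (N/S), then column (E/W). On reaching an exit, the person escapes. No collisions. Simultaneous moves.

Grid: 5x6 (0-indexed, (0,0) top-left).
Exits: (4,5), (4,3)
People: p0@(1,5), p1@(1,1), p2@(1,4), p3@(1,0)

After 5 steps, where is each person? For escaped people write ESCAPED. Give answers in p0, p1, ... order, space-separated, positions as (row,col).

Step 1: p0:(1,5)->(2,5) | p1:(1,1)->(2,1) | p2:(1,4)->(2,4) | p3:(1,0)->(2,0)
Step 2: p0:(2,5)->(3,5) | p1:(2,1)->(3,1) | p2:(2,4)->(3,4) | p3:(2,0)->(3,0)
Step 3: p0:(3,5)->(4,5)->EXIT | p1:(3,1)->(4,1) | p2:(3,4)->(4,4) | p3:(3,0)->(4,0)
Step 4: p0:escaped | p1:(4,1)->(4,2) | p2:(4,4)->(4,5)->EXIT | p3:(4,0)->(4,1)
Step 5: p0:escaped | p1:(4,2)->(4,3)->EXIT | p2:escaped | p3:(4,1)->(4,2)

ESCAPED ESCAPED ESCAPED (4,2)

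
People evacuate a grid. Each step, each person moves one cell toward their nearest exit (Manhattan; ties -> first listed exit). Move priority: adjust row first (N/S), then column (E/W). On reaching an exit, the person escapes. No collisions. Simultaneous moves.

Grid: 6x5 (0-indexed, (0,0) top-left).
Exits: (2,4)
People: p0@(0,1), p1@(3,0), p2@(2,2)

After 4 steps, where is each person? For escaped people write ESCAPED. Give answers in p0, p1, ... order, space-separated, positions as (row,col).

Step 1: p0:(0,1)->(1,1) | p1:(3,0)->(2,0) | p2:(2,2)->(2,3)
Step 2: p0:(1,1)->(2,1) | p1:(2,0)->(2,1) | p2:(2,3)->(2,4)->EXIT
Step 3: p0:(2,1)->(2,2) | p1:(2,1)->(2,2) | p2:escaped
Step 4: p0:(2,2)->(2,3) | p1:(2,2)->(2,3) | p2:escaped

(2,3) (2,3) ESCAPED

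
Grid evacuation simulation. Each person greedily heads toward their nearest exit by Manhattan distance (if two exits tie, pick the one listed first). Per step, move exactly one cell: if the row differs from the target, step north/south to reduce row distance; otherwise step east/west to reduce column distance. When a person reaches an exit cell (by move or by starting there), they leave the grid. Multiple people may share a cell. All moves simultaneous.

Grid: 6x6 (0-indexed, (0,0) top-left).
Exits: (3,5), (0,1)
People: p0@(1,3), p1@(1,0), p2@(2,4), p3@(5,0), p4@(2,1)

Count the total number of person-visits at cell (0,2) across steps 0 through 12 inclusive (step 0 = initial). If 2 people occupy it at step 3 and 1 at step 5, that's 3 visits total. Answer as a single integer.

Step 0: p0@(1,3) p1@(1,0) p2@(2,4) p3@(5,0) p4@(2,1) -> at (0,2): 0 [-], cum=0
Step 1: p0@(0,3) p1@(0,0) p2@(3,4) p3@(4,0) p4@(1,1) -> at (0,2): 0 [-], cum=0
Step 2: p0@(0,2) p1@ESC p2@ESC p3@(3,0) p4@ESC -> at (0,2): 1 [p0], cum=1
Step 3: p0@ESC p1@ESC p2@ESC p3@(2,0) p4@ESC -> at (0,2): 0 [-], cum=1
Step 4: p0@ESC p1@ESC p2@ESC p3@(1,0) p4@ESC -> at (0,2): 0 [-], cum=1
Step 5: p0@ESC p1@ESC p2@ESC p3@(0,0) p4@ESC -> at (0,2): 0 [-], cum=1
Step 6: p0@ESC p1@ESC p2@ESC p3@ESC p4@ESC -> at (0,2): 0 [-], cum=1
Total visits = 1

Answer: 1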